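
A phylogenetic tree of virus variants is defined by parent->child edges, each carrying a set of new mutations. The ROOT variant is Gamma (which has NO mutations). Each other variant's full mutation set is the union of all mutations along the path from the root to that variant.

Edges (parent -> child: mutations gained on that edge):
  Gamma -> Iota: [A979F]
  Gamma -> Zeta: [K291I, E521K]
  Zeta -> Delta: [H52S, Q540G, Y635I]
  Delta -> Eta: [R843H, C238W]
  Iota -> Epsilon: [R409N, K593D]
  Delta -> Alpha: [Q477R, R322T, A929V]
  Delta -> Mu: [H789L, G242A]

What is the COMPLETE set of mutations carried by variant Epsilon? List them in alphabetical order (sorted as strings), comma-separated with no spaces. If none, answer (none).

At Gamma: gained [] -> total []
At Iota: gained ['A979F'] -> total ['A979F']
At Epsilon: gained ['R409N', 'K593D'] -> total ['A979F', 'K593D', 'R409N']

Answer: A979F,K593D,R409N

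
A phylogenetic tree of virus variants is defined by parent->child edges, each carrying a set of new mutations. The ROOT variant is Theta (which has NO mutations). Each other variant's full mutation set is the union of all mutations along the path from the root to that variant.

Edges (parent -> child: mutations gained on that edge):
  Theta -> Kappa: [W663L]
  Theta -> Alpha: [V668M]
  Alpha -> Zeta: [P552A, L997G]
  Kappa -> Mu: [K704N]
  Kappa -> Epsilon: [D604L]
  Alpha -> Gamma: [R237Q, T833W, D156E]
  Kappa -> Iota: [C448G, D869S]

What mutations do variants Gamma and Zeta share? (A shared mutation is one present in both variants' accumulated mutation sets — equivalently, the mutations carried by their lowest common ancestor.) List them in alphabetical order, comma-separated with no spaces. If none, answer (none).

Answer: V668M

Derivation:
Accumulating mutations along path to Gamma:
  At Theta: gained [] -> total []
  At Alpha: gained ['V668M'] -> total ['V668M']
  At Gamma: gained ['R237Q', 'T833W', 'D156E'] -> total ['D156E', 'R237Q', 'T833W', 'V668M']
Mutations(Gamma) = ['D156E', 'R237Q', 'T833W', 'V668M']
Accumulating mutations along path to Zeta:
  At Theta: gained [] -> total []
  At Alpha: gained ['V668M'] -> total ['V668M']
  At Zeta: gained ['P552A', 'L997G'] -> total ['L997G', 'P552A', 'V668M']
Mutations(Zeta) = ['L997G', 'P552A', 'V668M']
Intersection: ['D156E', 'R237Q', 'T833W', 'V668M'] ∩ ['L997G', 'P552A', 'V668M'] = ['V668M']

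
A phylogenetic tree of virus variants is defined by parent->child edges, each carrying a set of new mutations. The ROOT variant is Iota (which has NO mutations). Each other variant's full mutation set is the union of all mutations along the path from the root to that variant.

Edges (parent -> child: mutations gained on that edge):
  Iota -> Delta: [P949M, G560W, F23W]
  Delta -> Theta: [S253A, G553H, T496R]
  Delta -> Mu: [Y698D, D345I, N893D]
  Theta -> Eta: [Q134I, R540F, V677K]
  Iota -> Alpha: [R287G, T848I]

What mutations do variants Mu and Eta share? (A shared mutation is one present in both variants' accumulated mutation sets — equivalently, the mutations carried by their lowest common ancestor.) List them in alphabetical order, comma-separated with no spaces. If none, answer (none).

Accumulating mutations along path to Mu:
  At Iota: gained [] -> total []
  At Delta: gained ['P949M', 'G560W', 'F23W'] -> total ['F23W', 'G560W', 'P949M']
  At Mu: gained ['Y698D', 'D345I', 'N893D'] -> total ['D345I', 'F23W', 'G560W', 'N893D', 'P949M', 'Y698D']
Mutations(Mu) = ['D345I', 'F23W', 'G560W', 'N893D', 'P949M', 'Y698D']
Accumulating mutations along path to Eta:
  At Iota: gained [] -> total []
  At Delta: gained ['P949M', 'G560W', 'F23W'] -> total ['F23W', 'G560W', 'P949M']
  At Theta: gained ['S253A', 'G553H', 'T496R'] -> total ['F23W', 'G553H', 'G560W', 'P949M', 'S253A', 'T496R']
  At Eta: gained ['Q134I', 'R540F', 'V677K'] -> total ['F23W', 'G553H', 'G560W', 'P949M', 'Q134I', 'R540F', 'S253A', 'T496R', 'V677K']
Mutations(Eta) = ['F23W', 'G553H', 'G560W', 'P949M', 'Q134I', 'R540F', 'S253A', 'T496R', 'V677K']
Intersection: ['D345I', 'F23W', 'G560W', 'N893D', 'P949M', 'Y698D'] ∩ ['F23W', 'G553H', 'G560W', 'P949M', 'Q134I', 'R540F', 'S253A', 'T496R', 'V677K'] = ['F23W', 'G560W', 'P949M']

Answer: F23W,G560W,P949M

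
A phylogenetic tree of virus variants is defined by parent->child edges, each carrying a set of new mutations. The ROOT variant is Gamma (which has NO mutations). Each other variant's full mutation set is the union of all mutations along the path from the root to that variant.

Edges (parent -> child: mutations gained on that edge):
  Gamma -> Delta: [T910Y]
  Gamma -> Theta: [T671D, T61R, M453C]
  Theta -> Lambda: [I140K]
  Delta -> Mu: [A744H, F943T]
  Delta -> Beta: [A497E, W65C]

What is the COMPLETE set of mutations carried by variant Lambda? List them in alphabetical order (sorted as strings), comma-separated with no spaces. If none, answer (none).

Answer: I140K,M453C,T61R,T671D

Derivation:
At Gamma: gained [] -> total []
At Theta: gained ['T671D', 'T61R', 'M453C'] -> total ['M453C', 'T61R', 'T671D']
At Lambda: gained ['I140K'] -> total ['I140K', 'M453C', 'T61R', 'T671D']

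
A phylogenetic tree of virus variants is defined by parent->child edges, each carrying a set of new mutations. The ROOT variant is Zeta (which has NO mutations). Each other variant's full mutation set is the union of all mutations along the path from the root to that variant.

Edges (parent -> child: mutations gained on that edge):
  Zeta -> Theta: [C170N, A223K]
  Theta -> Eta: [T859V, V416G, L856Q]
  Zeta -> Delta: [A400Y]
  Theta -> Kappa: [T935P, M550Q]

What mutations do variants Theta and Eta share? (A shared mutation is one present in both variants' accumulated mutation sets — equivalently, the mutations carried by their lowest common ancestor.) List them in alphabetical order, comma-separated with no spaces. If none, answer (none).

Answer: A223K,C170N

Derivation:
Accumulating mutations along path to Theta:
  At Zeta: gained [] -> total []
  At Theta: gained ['C170N', 'A223K'] -> total ['A223K', 'C170N']
Mutations(Theta) = ['A223K', 'C170N']
Accumulating mutations along path to Eta:
  At Zeta: gained [] -> total []
  At Theta: gained ['C170N', 'A223K'] -> total ['A223K', 'C170N']
  At Eta: gained ['T859V', 'V416G', 'L856Q'] -> total ['A223K', 'C170N', 'L856Q', 'T859V', 'V416G']
Mutations(Eta) = ['A223K', 'C170N', 'L856Q', 'T859V', 'V416G']
Intersection: ['A223K', 'C170N'] ∩ ['A223K', 'C170N', 'L856Q', 'T859V', 'V416G'] = ['A223K', 'C170N']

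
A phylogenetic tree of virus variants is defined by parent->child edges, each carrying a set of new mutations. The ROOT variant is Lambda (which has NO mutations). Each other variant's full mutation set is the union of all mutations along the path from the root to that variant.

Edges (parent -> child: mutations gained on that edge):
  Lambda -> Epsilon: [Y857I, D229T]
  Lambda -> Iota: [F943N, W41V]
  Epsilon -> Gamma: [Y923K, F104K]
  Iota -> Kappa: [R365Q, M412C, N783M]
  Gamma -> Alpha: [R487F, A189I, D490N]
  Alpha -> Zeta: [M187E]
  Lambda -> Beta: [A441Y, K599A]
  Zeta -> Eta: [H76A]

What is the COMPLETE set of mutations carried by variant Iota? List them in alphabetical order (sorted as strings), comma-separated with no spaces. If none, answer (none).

At Lambda: gained [] -> total []
At Iota: gained ['F943N', 'W41V'] -> total ['F943N', 'W41V']

Answer: F943N,W41V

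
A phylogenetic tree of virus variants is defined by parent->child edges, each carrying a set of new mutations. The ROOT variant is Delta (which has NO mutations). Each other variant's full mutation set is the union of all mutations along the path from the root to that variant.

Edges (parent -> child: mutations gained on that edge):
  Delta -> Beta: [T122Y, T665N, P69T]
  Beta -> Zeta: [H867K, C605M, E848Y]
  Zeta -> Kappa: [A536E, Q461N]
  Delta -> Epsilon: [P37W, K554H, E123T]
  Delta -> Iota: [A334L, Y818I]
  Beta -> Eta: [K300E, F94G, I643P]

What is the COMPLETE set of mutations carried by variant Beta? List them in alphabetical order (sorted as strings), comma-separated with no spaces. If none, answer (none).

At Delta: gained [] -> total []
At Beta: gained ['T122Y', 'T665N', 'P69T'] -> total ['P69T', 'T122Y', 'T665N']

Answer: P69T,T122Y,T665N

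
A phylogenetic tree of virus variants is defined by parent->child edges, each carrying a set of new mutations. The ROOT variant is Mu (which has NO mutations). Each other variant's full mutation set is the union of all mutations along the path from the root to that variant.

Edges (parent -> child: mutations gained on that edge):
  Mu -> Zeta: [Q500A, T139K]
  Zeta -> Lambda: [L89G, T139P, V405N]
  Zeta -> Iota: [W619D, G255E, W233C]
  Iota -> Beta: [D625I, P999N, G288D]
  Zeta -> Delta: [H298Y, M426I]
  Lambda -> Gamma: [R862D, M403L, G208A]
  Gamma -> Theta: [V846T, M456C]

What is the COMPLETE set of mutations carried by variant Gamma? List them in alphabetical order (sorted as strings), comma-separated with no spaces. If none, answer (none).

At Mu: gained [] -> total []
At Zeta: gained ['Q500A', 'T139K'] -> total ['Q500A', 'T139K']
At Lambda: gained ['L89G', 'T139P', 'V405N'] -> total ['L89G', 'Q500A', 'T139K', 'T139P', 'V405N']
At Gamma: gained ['R862D', 'M403L', 'G208A'] -> total ['G208A', 'L89G', 'M403L', 'Q500A', 'R862D', 'T139K', 'T139P', 'V405N']

Answer: G208A,L89G,M403L,Q500A,R862D,T139K,T139P,V405N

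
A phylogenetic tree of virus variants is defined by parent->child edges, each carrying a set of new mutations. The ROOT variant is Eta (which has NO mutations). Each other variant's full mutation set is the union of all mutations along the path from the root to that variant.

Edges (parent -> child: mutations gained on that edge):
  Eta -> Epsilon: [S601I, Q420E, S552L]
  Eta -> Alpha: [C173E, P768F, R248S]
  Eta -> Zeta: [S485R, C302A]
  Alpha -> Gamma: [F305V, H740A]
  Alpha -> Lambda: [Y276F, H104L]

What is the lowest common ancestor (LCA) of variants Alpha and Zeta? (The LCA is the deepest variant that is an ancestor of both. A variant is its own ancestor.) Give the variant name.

Path from root to Alpha: Eta -> Alpha
  ancestors of Alpha: {Eta, Alpha}
Path from root to Zeta: Eta -> Zeta
  ancestors of Zeta: {Eta, Zeta}
Common ancestors: {Eta}
Walk up from Zeta: Zeta (not in ancestors of Alpha), Eta (in ancestors of Alpha)
Deepest common ancestor (LCA) = Eta

Answer: Eta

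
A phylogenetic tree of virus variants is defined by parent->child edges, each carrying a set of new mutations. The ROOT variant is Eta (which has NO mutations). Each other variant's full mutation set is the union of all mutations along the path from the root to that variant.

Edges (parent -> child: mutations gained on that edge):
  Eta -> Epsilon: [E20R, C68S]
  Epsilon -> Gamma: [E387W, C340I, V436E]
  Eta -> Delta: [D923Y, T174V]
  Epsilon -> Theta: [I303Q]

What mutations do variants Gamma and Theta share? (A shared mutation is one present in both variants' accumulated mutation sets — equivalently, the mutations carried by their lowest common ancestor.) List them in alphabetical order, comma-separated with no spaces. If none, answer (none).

Accumulating mutations along path to Gamma:
  At Eta: gained [] -> total []
  At Epsilon: gained ['E20R', 'C68S'] -> total ['C68S', 'E20R']
  At Gamma: gained ['E387W', 'C340I', 'V436E'] -> total ['C340I', 'C68S', 'E20R', 'E387W', 'V436E']
Mutations(Gamma) = ['C340I', 'C68S', 'E20R', 'E387W', 'V436E']
Accumulating mutations along path to Theta:
  At Eta: gained [] -> total []
  At Epsilon: gained ['E20R', 'C68S'] -> total ['C68S', 'E20R']
  At Theta: gained ['I303Q'] -> total ['C68S', 'E20R', 'I303Q']
Mutations(Theta) = ['C68S', 'E20R', 'I303Q']
Intersection: ['C340I', 'C68S', 'E20R', 'E387W', 'V436E'] ∩ ['C68S', 'E20R', 'I303Q'] = ['C68S', 'E20R']

Answer: C68S,E20R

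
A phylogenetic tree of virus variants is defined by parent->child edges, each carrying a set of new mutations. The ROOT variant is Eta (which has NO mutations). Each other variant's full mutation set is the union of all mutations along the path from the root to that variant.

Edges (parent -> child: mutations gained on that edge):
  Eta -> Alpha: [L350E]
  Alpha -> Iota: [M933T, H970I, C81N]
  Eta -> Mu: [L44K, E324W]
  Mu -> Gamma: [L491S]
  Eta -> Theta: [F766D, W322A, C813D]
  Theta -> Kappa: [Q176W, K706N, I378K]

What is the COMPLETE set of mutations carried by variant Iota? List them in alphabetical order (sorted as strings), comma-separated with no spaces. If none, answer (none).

Answer: C81N,H970I,L350E,M933T

Derivation:
At Eta: gained [] -> total []
At Alpha: gained ['L350E'] -> total ['L350E']
At Iota: gained ['M933T', 'H970I', 'C81N'] -> total ['C81N', 'H970I', 'L350E', 'M933T']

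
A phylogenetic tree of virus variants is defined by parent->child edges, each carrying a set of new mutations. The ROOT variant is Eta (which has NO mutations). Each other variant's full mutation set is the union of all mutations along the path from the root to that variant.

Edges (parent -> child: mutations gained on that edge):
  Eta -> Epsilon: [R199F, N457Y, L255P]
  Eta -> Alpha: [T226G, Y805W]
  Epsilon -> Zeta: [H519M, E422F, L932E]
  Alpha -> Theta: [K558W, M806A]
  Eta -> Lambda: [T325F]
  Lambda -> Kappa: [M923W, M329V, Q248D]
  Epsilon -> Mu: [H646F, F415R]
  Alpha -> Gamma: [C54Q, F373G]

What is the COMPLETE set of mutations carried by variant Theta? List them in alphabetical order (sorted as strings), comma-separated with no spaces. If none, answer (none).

At Eta: gained [] -> total []
At Alpha: gained ['T226G', 'Y805W'] -> total ['T226G', 'Y805W']
At Theta: gained ['K558W', 'M806A'] -> total ['K558W', 'M806A', 'T226G', 'Y805W']

Answer: K558W,M806A,T226G,Y805W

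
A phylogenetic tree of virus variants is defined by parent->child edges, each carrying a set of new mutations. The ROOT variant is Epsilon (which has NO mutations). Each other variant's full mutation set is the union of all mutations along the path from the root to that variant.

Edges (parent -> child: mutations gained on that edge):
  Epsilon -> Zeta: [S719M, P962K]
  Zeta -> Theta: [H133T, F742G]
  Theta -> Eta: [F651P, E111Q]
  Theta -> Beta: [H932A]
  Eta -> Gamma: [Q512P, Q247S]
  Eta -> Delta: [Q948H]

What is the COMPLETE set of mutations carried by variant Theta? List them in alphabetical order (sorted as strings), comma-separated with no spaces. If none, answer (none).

Answer: F742G,H133T,P962K,S719M

Derivation:
At Epsilon: gained [] -> total []
At Zeta: gained ['S719M', 'P962K'] -> total ['P962K', 'S719M']
At Theta: gained ['H133T', 'F742G'] -> total ['F742G', 'H133T', 'P962K', 'S719M']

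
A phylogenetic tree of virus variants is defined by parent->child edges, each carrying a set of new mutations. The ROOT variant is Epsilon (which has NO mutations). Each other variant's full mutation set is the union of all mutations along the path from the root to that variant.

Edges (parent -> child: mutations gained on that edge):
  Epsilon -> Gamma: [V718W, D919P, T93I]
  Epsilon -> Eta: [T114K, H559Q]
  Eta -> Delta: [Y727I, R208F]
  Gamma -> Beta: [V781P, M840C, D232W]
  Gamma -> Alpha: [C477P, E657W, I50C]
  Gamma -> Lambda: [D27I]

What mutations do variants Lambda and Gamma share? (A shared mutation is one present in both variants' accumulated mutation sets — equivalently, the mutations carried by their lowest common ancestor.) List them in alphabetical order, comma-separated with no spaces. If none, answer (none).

Answer: D919P,T93I,V718W

Derivation:
Accumulating mutations along path to Lambda:
  At Epsilon: gained [] -> total []
  At Gamma: gained ['V718W', 'D919P', 'T93I'] -> total ['D919P', 'T93I', 'V718W']
  At Lambda: gained ['D27I'] -> total ['D27I', 'D919P', 'T93I', 'V718W']
Mutations(Lambda) = ['D27I', 'D919P', 'T93I', 'V718W']
Accumulating mutations along path to Gamma:
  At Epsilon: gained [] -> total []
  At Gamma: gained ['V718W', 'D919P', 'T93I'] -> total ['D919P', 'T93I', 'V718W']
Mutations(Gamma) = ['D919P', 'T93I', 'V718W']
Intersection: ['D27I', 'D919P', 'T93I', 'V718W'] ∩ ['D919P', 'T93I', 'V718W'] = ['D919P', 'T93I', 'V718W']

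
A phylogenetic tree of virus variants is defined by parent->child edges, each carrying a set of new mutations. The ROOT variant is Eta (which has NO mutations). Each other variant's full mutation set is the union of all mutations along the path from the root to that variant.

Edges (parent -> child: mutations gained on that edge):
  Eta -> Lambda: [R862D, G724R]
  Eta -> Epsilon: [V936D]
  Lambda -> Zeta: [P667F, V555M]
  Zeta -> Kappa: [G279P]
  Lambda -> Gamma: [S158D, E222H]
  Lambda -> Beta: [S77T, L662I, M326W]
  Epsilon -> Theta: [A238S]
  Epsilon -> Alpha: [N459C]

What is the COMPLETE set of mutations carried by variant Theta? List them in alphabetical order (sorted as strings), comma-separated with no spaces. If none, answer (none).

Answer: A238S,V936D

Derivation:
At Eta: gained [] -> total []
At Epsilon: gained ['V936D'] -> total ['V936D']
At Theta: gained ['A238S'] -> total ['A238S', 'V936D']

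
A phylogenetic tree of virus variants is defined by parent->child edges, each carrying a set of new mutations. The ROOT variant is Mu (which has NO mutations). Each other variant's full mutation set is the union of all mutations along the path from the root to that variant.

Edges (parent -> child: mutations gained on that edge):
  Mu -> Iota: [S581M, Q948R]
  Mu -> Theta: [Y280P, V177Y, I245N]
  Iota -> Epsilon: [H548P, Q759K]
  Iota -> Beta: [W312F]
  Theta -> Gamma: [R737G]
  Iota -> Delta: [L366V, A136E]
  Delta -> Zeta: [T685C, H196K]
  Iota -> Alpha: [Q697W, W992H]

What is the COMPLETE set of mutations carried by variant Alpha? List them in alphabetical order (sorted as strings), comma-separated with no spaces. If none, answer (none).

Answer: Q697W,Q948R,S581M,W992H

Derivation:
At Mu: gained [] -> total []
At Iota: gained ['S581M', 'Q948R'] -> total ['Q948R', 'S581M']
At Alpha: gained ['Q697W', 'W992H'] -> total ['Q697W', 'Q948R', 'S581M', 'W992H']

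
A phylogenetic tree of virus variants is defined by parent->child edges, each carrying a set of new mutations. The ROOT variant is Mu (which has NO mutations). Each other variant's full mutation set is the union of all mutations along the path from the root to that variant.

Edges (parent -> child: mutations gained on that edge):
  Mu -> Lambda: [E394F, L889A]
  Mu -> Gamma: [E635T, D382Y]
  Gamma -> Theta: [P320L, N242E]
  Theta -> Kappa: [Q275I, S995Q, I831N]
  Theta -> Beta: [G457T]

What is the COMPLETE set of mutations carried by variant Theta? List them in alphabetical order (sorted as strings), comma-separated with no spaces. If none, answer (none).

Answer: D382Y,E635T,N242E,P320L

Derivation:
At Mu: gained [] -> total []
At Gamma: gained ['E635T', 'D382Y'] -> total ['D382Y', 'E635T']
At Theta: gained ['P320L', 'N242E'] -> total ['D382Y', 'E635T', 'N242E', 'P320L']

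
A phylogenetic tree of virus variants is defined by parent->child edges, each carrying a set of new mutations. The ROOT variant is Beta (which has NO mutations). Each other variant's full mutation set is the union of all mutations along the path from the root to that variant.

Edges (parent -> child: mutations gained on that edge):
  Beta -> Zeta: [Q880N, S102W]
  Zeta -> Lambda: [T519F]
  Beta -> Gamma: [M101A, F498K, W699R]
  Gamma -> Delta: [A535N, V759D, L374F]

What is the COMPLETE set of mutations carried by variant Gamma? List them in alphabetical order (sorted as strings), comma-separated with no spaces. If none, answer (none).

At Beta: gained [] -> total []
At Gamma: gained ['M101A', 'F498K', 'W699R'] -> total ['F498K', 'M101A', 'W699R']

Answer: F498K,M101A,W699R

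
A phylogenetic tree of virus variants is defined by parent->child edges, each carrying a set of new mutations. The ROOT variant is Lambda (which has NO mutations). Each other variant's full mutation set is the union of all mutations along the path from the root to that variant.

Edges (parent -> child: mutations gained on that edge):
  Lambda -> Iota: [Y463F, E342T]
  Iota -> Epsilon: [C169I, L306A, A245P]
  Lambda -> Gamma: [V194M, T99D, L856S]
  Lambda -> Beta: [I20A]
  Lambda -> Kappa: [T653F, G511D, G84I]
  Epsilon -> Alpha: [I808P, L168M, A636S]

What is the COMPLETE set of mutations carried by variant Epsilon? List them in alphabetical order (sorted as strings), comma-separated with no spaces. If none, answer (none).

At Lambda: gained [] -> total []
At Iota: gained ['Y463F', 'E342T'] -> total ['E342T', 'Y463F']
At Epsilon: gained ['C169I', 'L306A', 'A245P'] -> total ['A245P', 'C169I', 'E342T', 'L306A', 'Y463F']

Answer: A245P,C169I,E342T,L306A,Y463F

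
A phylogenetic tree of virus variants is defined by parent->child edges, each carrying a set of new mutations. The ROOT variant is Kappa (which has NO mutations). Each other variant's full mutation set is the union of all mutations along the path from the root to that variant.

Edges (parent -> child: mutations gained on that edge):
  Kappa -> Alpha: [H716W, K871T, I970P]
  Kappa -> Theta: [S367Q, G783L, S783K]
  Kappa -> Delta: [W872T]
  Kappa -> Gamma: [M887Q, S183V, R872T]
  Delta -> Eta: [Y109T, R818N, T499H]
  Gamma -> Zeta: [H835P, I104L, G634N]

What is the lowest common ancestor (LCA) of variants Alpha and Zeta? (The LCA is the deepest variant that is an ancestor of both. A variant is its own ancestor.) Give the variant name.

Answer: Kappa

Derivation:
Path from root to Alpha: Kappa -> Alpha
  ancestors of Alpha: {Kappa, Alpha}
Path from root to Zeta: Kappa -> Gamma -> Zeta
  ancestors of Zeta: {Kappa, Gamma, Zeta}
Common ancestors: {Kappa}
Walk up from Zeta: Zeta (not in ancestors of Alpha), Gamma (not in ancestors of Alpha), Kappa (in ancestors of Alpha)
Deepest common ancestor (LCA) = Kappa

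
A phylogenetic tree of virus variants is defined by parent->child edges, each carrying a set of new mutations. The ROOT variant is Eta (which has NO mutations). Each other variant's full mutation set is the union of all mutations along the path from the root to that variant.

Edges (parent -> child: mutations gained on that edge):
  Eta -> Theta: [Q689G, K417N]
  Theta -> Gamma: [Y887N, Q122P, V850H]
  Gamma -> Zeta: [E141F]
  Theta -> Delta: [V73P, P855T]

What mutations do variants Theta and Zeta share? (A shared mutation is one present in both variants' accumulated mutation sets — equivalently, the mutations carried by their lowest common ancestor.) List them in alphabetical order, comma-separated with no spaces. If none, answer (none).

Answer: K417N,Q689G

Derivation:
Accumulating mutations along path to Theta:
  At Eta: gained [] -> total []
  At Theta: gained ['Q689G', 'K417N'] -> total ['K417N', 'Q689G']
Mutations(Theta) = ['K417N', 'Q689G']
Accumulating mutations along path to Zeta:
  At Eta: gained [] -> total []
  At Theta: gained ['Q689G', 'K417N'] -> total ['K417N', 'Q689G']
  At Gamma: gained ['Y887N', 'Q122P', 'V850H'] -> total ['K417N', 'Q122P', 'Q689G', 'V850H', 'Y887N']
  At Zeta: gained ['E141F'] -> total ['E141F', 'K417N', 'Q122P', 'Q689G', 'V850H', 'Y887N']
Mutations(Zeta) = ['E141F', 'K417N', 'Q122P', 'Q689G', 'V850H', 'Y887N']
Intersection: ['K417N', 'Q689G'] ∩ ['E141F', 'K417N', 'Q122P', 'Q689G', 'V850H', 'Y887N'] = ['K417N', 'Q689G']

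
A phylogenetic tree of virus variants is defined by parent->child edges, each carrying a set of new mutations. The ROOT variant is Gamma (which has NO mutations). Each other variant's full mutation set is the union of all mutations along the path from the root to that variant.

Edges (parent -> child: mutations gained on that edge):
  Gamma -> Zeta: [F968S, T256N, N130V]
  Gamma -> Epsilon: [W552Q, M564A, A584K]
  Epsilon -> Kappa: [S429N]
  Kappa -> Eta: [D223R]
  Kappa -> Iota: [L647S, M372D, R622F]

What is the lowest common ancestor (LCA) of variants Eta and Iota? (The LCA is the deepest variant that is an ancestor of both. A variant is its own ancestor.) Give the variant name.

Answer: Kappa

Derivation:
Path from root to Eta: Gamma -> Epsilon -> Kappa -> Eta
  ancestors of Eta: {Gamma, Epsilon, Kappa, Eta}
Path from root to Iota: Gamma -> Epsilon -> Kappa -> Iota
  ancestors of Iota: {Gamma, Epsilon, Kappa, Iota}
Common ancestors: {Gamma, Epsilon, Kappa}
Walk up from Iota: Iota (not in ancestors of Eta), Kappa (in ancestors of Eta), Epsilon (in ancestors of Eta), Gamma (in ancestors of Eta)
Deepest common ancestor (LCA) = Kappa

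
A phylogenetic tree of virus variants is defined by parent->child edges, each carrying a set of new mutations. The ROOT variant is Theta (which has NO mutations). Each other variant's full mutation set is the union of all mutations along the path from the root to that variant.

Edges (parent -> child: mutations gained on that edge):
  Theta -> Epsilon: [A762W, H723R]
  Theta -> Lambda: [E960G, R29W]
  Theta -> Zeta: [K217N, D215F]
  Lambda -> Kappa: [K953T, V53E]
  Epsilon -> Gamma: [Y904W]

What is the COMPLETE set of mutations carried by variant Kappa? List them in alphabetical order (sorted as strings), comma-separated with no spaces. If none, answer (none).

At Theta: gained [] -> total []
At Lambda: gained ['E960G', 'R29W'] -> total ['E960G', 'R29W']
At Kappa: gained ['K953T', 'V53E'] -> total ['E960G', 'K953T', 'R29W', 'V53E']

Answer: E960G,K953T,R29W,V53E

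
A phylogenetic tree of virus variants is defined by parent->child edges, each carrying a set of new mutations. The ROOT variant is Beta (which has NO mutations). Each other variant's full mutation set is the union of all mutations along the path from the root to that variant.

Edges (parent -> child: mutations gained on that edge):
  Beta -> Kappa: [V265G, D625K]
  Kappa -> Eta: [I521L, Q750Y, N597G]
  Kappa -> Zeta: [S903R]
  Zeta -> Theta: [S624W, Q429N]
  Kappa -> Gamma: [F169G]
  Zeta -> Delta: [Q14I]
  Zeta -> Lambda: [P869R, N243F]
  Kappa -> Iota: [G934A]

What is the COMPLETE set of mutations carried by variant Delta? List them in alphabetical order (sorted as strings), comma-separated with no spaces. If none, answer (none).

At Beta: gained [] -> total []
At Kappa: gained ['V265G', 'D625K'] -> total ['D625K', 'V265G']
At Zeta: gained ['S903R'] -> total ['D625K', 'S903R', 'V265G']
At Delta: gained ['Q14I'] -> total ['D625K', 'Q14I', 'S903R', 'V265G']

Answer: D625K,Q14I,S903R,V265G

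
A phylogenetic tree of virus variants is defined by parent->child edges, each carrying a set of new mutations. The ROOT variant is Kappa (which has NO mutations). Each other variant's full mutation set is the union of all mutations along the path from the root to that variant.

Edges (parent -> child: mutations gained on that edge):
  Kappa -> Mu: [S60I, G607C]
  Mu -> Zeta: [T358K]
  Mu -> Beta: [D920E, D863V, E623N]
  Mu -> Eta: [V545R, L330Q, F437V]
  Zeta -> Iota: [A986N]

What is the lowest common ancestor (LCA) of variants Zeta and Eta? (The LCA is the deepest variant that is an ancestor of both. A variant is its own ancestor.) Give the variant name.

Answer: Mu

Derivation:
Path from root to Zeta: Kappa -> Mu -> Zeta
  ancestors of Zeta: {Kappa, Mu, Zeta}
Path from root to Eta: Kappa -> Mu -> Eta
  ancestors of Eta: {Kappa, Mu, Eta}
Common ancestors: {Kappa, Mu}
Walk up from Eta: Eta (not in ancestors of Zeta), Mu (in ancestors of Zeta), Kappa (in ancestors of Zeta)
Deepest common ancestor (LCA) = Mu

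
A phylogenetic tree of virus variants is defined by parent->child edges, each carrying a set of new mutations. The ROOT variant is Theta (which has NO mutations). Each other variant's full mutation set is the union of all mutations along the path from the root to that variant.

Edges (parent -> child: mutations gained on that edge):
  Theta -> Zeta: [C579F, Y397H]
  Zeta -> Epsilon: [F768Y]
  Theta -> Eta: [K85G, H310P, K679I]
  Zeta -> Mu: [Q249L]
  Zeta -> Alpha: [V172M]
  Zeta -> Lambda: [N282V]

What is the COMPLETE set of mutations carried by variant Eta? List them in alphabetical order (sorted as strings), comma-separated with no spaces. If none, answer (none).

At Theta: gained [] -> total []
At Eta: gained ['K85G', 'H310P', 'K679I'] -> total ['H310P', 'K679I', 'K85G']

Answer: H310P,K679I,K85G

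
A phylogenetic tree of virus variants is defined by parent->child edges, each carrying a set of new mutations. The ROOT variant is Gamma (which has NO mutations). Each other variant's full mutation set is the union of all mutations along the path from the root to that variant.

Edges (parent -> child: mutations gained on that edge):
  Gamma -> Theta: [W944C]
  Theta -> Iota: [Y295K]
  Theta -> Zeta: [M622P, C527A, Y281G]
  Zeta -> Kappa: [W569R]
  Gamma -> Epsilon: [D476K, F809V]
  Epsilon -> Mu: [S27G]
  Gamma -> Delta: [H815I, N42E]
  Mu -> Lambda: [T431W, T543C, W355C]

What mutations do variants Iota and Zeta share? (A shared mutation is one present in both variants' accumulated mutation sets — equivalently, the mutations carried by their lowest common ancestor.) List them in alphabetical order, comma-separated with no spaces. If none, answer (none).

Accumulating mutations along path to Iota:
  At Gamma: gained [] -> total []
  At Theta: gained ['W944C'] -> total ['W944C']
  At Iota: gained ['Y295K'] -> total ['W944C', 'Y295K']
Mutations(Iota) = ['W944C', 'Y295K']
Accumulating mutations along path to Zeta:
  At Gamma: gained [] -> total []
  At Theta: gained ['W944C'] -> total ['W944C']
  At Zeta: gained ['M622P', 'C527A', 'Y281G'] -> total ['C527A', 'M622P', 'W944C', 'Y281G']
Mutations(Zeta) = ['C527A', 'M622P', 'W944C', 'Y281G']
Intersection: ['W944C', 'Y295K'] ∩ ['C527A', 'M622P', 'W944C', 'Y281G'] = ['W944C']

Answer: W944C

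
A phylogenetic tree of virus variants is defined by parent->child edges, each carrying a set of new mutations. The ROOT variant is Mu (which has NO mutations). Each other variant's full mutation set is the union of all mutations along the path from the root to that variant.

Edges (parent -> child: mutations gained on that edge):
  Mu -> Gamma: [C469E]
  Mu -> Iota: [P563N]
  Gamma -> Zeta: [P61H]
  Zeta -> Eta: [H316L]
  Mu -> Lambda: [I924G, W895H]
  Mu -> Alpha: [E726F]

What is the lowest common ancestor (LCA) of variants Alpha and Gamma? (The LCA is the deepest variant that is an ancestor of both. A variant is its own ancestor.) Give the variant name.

Answer: Mu

Derivation:
Path from root to Alpha: Mu -> Alpha
  ancestors of Alpha: {Mu, Alpha}
Path from root to Gamma: Mu -> Gamma
  ancestors of Gamma: {Mu, Gamma}
Common ancestors: {Mu}
Walk up from Gamma: Gamma (not in ancestors of Alpha), Mu (in ancestors of Alpha)
Deepest common ancestor (LCA) = Mu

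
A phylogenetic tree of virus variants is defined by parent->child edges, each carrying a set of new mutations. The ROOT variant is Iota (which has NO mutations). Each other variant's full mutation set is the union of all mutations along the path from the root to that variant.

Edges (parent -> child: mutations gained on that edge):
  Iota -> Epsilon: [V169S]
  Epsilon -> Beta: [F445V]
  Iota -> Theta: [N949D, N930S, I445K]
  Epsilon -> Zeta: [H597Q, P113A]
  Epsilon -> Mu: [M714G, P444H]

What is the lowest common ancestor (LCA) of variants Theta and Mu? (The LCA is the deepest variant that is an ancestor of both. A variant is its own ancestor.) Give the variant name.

Path from root to Theta: Iota -> Theta
  ancestors of Theta: {Iota, Theta}
Path from root to Mu: Iota -> Epsilon -> Mu
  ancestors of Mu: {Iota, Epsilon, Mu}
Common ancestors: {Iota}
Walk up from Mu: Mu (not in ancestors of Theta), Epsilon (not in ancestors of Theta), Iota (in ancestors of Theta)
Deepest common ancestor (LCA) = Iota

Answer: Iota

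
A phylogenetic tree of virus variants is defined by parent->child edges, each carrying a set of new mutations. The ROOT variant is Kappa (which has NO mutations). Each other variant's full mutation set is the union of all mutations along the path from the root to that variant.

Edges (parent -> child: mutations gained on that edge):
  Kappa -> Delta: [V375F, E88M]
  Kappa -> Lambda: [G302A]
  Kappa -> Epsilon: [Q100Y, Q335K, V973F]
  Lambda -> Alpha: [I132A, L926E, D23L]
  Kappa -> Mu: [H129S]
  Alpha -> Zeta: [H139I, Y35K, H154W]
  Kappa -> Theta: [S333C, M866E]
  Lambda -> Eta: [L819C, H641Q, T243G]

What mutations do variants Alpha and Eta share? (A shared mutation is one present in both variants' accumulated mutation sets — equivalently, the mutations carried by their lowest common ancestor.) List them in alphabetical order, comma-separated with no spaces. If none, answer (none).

Accumulating mutations along path to Alpha:
  At Kappa: gained [] -> total []
  At Lambda: gained ['G302A'] -> total ['G302A']
  At Alpha: gained ['I132A', 'L926E', 'D23L'] -> total ['D23L', 'G302A', 'I132A', 'L926E']
Mutations(Alpha) = ['D23L', 'G302A', 'I132A', 'L926E']
Accumulating mutations along path to Eta:
  At Kappa: gained [] -> total []
  At Lambda: gained ['G302A'] -> total ['G302A']
  At Eta: gained ['L819C', 'H641Q', 'T243G'] -> total ['G302A', 'H641Q', 'L819C', 'T243G']
Mutations(Eta) = ['G302A', 'H641Q', 'L819C', 'T243G']
Intersection: ['D23L', 'G302A', 'I132A', 'L926E'] ∩ ['G302A', 'H641Q', 'L819C', 'T243G'] = ['G302A']

Answer: G302A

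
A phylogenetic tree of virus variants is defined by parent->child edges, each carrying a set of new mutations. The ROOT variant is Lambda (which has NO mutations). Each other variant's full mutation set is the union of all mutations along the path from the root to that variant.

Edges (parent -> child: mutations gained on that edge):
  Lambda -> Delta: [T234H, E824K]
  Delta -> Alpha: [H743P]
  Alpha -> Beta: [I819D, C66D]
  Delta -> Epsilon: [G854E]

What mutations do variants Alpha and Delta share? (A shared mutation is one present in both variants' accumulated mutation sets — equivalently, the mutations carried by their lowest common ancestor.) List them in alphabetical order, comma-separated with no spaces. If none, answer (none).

Answer: E824K,T234H

Derivation:
Accumulating mutations along path to Alpha:
  At Lambda: gained [] -> total []
  At Delta: gained ['T234H', 'E824K'] -> total ['E824K', 'T234H']
  At Alpha: gained ['H743P'] -> total ['E824K', 'H743P', 'T234H']
Mutations(Alpha) = ['E824K', 'H743P', 'T234H']
Accumulating mutations along path to Delta:
  At Lambda: gained [] -> total []
  At Delta: gained ['T234H', 'E824K'] -> total ['E824K', 'T234H']
Mutations(Delta) = ['E824K', 'T234H']
Intersection: ['E824K', 'H743P', 'T234H'] ∩ ['E824K', 'T234H'] = ['E824K', 'T234H']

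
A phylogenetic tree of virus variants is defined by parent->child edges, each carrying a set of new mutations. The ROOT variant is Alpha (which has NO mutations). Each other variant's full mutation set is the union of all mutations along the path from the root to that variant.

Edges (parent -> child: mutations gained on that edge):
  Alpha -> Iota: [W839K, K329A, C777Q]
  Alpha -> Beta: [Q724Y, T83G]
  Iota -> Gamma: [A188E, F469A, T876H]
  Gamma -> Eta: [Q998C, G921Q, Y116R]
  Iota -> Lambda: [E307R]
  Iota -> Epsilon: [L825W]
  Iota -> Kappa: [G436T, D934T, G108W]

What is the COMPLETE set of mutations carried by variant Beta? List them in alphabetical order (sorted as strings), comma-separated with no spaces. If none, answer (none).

At Alpha: gained [] -> total []
At Beta: gained ['Q724Y', 'T83G'] -> total ['Q724Y', 'T83G']

Answer: Q724Y,T83G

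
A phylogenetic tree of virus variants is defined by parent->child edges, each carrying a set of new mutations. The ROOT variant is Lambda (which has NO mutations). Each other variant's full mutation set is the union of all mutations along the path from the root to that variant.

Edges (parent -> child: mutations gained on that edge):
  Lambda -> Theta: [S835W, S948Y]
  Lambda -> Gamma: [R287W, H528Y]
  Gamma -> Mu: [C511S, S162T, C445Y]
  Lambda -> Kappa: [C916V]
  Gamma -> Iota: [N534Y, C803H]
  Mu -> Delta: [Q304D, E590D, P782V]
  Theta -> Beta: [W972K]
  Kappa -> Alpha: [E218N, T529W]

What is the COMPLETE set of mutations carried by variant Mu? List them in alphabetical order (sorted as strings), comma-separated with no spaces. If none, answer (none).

Answer: C445Y,C511S,H528Y,R287W,S162T

Derivation:
At Lambda: gained [] -> total []
At Gamma: gained ['R287W', 'H528Y'] -> total ['H528Y', 'R287W']
At Mu: gained ['C511S', 'S162T', 'C445Y'] -> total ['C445Y', 'C511S', 'H528Y', 'R287W', 'S162T']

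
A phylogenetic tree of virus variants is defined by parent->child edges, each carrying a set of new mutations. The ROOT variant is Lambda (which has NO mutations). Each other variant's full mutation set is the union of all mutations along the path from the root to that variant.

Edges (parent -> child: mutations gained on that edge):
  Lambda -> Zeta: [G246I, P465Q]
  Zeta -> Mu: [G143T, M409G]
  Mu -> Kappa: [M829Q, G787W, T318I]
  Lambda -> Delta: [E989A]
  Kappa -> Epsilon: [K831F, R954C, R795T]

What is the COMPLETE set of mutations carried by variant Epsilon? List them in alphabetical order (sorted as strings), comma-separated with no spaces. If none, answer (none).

At Lambda: gained [] -> total []
At Zeta: gained ['G246I', 'P465Q'] -> total ['G246I', 'P465Q']
At Mu: gained ['G143T', 'M409G'] -> total ['G143T', 'G246I', 'M409G', 'P465Q']
At Kappa: gained ['M829Q', 'G787W', 'T318I'] -> total ['G143T', 'G246I', 'G787W', 'M409G', 'M829Q', 'P465Q', 'T318I']
At Epsilon: gained ['K831F', 'R954C', 'R795T'] -> total ['G143T', 'G246I', 'G787W', 'K831F', 'M409G', 'M829Q', 'P465Q', 'R795T', 'R954C', 'T318I']

Answer: G143T,G246I,G787W,K831F,M409G,M829Q,P465Q,R795T,R954C,T318I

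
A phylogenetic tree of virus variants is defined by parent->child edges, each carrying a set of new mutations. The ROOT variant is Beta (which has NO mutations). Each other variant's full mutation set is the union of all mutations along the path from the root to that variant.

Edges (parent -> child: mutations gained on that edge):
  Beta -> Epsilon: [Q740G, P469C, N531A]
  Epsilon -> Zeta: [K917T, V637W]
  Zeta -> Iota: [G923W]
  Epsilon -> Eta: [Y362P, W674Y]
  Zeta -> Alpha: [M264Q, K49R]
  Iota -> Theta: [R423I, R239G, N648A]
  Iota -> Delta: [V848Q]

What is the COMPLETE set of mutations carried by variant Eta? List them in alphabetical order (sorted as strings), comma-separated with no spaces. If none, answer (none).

At Beta: gained [] -> total []
At Epsilon: gained ['Q740G', 'P469C', 'N531A'] -> total ['N531A', 'P469C', 'Q740G']
At Eta: gained ['Y362P', 'W674Y'] -> total ['N531A', 'P469C', 'Q740G', 'W674Y', 'Y362P']

Answer: N531A,P469C,Q740G,W674Y,Y362P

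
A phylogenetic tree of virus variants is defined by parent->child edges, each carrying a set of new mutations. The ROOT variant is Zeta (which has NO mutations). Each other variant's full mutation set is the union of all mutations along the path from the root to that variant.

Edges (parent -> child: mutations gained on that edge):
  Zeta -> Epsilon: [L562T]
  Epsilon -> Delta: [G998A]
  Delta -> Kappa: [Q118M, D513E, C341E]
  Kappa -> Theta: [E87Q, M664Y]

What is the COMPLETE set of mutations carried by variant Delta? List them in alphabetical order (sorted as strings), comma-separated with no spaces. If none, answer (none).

At Zeta: gained [] -> total []
At Epsilon: gained ['L562T'] -> total ['L562T']
At Delta: gained ['G998A'] -> total ['G998A', 'L562T']

Answer: G998A,L562T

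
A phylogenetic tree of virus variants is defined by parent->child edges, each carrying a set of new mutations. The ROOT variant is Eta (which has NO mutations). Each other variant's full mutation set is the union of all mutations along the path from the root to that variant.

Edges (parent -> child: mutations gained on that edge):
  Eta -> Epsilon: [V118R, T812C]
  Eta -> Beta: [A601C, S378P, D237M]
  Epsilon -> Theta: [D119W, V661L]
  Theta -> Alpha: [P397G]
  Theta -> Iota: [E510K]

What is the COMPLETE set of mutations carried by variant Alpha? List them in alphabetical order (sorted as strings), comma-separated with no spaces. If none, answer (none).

Answer: D119W,P397G,T812C,V118R,V661L

Derivation:
At Eta: gained [] -> total []
At Epsilon: gained ['V118R', 'T812C'] -> total ['T812C', 'V118R']
At Theta: gained ['D119W', 'V661L'] -> total ['D119W', 'T812C', 'V118R', 'V661L']
At Alpha: gained ['P397G'] -> total ['D119W', 'P397G', 'T812C', 'V118R', 'V661L']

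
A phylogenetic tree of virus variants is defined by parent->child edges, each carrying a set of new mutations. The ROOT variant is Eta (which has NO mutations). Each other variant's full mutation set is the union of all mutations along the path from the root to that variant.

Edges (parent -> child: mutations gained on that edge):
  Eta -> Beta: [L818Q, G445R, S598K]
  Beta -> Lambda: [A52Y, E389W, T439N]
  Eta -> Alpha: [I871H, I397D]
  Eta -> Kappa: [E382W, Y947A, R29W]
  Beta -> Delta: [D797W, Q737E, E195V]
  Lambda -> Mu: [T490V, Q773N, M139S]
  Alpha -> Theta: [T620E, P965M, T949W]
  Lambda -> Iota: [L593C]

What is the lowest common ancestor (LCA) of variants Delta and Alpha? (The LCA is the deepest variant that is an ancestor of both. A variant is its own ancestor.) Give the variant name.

Answer: Eta

Derivation:
Path from root to Delta: Eta -> Beta -> Delta
  ancestors of Delta: {Eta, Beta, Delta}
Path from root to Alpha: Eta -> Alpha
  ancestors of Alpha: {Eta, Alpha}
Common ancestors: {Eta}
Walk up from Alpha: Alpha (not in ancestors of Delta), Eta (in ancestors of Delta)
Deepest common ancestor (LCA) = Eta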